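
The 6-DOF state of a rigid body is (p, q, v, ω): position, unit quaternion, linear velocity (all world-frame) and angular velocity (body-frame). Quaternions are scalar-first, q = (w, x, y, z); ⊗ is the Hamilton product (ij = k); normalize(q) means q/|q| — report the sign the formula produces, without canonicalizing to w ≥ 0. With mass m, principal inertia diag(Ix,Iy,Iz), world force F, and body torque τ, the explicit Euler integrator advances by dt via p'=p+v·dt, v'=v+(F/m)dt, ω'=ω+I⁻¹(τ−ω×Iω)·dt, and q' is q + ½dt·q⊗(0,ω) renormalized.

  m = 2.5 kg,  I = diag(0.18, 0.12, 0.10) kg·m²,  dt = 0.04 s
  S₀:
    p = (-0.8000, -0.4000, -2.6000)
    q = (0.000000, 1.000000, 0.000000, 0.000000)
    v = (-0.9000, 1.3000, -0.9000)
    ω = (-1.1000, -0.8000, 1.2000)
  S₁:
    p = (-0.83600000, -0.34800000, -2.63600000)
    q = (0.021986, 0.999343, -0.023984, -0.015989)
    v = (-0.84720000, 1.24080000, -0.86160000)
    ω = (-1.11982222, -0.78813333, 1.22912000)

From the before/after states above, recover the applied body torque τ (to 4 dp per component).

τ = (-0.0700, -0.0700, 0.0200)

ω₁ − ω₀ = (-0.01982222, 0.01186667, 0.02912000)
ω₀×(Iω₀) = (0.0192, -0.1056, -0.0528)
τ = I·(Δω/dt) + ω₀×(Iω₀) = (-0.0700, -0.0700, 0.0200)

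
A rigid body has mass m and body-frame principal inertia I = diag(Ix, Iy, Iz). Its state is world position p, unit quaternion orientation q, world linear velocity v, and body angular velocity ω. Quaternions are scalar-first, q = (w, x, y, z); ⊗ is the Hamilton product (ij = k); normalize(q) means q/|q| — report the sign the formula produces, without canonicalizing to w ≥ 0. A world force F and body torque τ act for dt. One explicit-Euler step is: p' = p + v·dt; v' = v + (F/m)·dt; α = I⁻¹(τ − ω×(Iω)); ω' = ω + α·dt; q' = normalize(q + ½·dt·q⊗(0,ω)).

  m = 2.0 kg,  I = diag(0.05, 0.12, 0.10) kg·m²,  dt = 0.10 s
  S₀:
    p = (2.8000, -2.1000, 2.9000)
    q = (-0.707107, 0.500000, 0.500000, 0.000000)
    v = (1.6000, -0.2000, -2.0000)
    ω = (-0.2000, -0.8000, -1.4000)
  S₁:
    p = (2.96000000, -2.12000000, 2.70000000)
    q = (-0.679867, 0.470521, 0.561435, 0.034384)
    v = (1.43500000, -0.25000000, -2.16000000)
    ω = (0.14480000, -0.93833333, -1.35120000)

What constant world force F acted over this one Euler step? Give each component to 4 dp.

F = (-3.3000, -1.0000, -3.2000)

Δv = v₁−v₀ = (-0.16500000, -0.05000000, -0.16000000)
m·(v₁−v₀)/dt = (-3.3000, -1.0000, -3.2000)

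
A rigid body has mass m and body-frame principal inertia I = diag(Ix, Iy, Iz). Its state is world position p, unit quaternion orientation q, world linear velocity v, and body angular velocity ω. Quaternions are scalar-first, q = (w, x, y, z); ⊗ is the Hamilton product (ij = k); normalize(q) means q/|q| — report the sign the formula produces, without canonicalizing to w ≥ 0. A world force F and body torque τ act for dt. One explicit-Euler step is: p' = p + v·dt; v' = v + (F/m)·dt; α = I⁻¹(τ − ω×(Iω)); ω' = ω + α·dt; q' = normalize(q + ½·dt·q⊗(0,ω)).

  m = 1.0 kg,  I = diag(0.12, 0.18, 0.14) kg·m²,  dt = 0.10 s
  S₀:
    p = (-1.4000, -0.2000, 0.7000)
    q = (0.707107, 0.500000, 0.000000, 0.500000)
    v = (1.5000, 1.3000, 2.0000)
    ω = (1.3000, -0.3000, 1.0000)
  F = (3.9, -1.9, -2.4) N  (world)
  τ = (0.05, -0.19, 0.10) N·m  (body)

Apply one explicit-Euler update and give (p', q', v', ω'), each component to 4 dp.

p' = (-1.2500, -0.0700, 0.9000)
q' = (0.6474, 0.5515, -0.0031, 0.5260)
v' = (1.8900, 1.1100, 1.7600)
ω' = (1.3317, -0.3911, 1.0881)

precession coupling ω×(Iω) = (0.0120, -0.0260, -0.0234)
angular accel α = (0.3167, -0.9111, 0.8814)
ω' = ω + α·dt = (1.3317, -0.3911, 1.0881)
2q̇ = q⊗(0,ω) = (-1.1500000, 1.0692391, -0.0621321, 0.5571070)
updated quaternion q' = (0.6474, 0.5515, -0.0031, 0.5260)
linear accel F/m = (3.9000, -1.9000, -2.4000)
p' = p + v·dt = (-1.2500, -0.0700, 0.9000)
new velocity v' = (1.8900, 1.1100, 1.7600)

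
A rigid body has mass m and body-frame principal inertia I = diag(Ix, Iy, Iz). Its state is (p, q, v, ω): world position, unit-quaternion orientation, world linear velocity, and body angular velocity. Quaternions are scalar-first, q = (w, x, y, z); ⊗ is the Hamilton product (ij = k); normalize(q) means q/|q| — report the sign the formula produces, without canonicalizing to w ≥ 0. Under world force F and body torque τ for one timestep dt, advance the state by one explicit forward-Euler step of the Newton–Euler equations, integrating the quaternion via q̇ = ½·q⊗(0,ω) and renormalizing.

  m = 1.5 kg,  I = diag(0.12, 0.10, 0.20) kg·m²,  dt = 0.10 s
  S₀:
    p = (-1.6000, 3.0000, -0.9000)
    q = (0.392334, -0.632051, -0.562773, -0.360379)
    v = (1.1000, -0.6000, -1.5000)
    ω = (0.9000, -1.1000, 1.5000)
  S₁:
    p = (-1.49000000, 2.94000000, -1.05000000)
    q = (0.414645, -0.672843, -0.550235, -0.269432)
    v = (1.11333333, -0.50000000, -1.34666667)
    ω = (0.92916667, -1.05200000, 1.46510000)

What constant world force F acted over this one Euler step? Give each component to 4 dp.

F = (0.2000, 1.5000, 2.3000)

v₁ − v₀ = (0.01333333, 0.10000000, 0.15333333)
F = m·Δv/dt = (0.2000, 1.5000, 2.3000)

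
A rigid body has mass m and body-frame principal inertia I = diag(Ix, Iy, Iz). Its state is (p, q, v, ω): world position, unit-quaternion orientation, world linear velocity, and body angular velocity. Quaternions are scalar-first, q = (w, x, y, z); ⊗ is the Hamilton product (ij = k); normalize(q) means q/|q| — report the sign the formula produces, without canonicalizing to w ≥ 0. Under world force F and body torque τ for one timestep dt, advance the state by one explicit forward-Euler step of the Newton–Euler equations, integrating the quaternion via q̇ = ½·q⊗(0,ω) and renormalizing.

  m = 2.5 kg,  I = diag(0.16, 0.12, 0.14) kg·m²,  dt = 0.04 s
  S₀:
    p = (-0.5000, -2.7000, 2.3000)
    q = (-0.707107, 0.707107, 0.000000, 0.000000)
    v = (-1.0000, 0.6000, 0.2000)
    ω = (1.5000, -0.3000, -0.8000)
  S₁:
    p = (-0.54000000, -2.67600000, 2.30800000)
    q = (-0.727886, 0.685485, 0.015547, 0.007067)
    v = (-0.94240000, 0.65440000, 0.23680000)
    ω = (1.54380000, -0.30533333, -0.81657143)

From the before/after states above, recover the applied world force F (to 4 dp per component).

F = (3.6000, 3.4000, 2.3000)

Δv = v₁−v₀ = (0.05760000, 0.05440000, 0.03680000)
m·(v₁−v₀)/dt = (3.6000, 3.4000, 2.3000)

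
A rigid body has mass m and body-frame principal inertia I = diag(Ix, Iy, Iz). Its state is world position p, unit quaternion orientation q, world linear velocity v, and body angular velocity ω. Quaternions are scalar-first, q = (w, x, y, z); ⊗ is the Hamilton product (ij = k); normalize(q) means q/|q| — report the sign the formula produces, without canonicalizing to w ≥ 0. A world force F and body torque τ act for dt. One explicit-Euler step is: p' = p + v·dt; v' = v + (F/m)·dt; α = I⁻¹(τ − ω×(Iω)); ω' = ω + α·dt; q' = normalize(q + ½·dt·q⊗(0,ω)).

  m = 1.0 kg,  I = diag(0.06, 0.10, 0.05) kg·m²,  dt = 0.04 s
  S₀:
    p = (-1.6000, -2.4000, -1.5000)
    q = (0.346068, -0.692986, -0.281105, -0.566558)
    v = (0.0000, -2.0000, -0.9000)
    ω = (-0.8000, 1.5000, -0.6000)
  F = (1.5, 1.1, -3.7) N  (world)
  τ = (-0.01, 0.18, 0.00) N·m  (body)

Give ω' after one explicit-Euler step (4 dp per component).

ω' = (-0.8367, 1.5701, -0.5616)

ω×(Iω) gyroscopic = (0.0450, 0.0048, -0.0480)
angular accel α = (-0.9167, 1.7520, 0.9600)
new body rate ω' = (-0.8367, 1.5701, -0.5616)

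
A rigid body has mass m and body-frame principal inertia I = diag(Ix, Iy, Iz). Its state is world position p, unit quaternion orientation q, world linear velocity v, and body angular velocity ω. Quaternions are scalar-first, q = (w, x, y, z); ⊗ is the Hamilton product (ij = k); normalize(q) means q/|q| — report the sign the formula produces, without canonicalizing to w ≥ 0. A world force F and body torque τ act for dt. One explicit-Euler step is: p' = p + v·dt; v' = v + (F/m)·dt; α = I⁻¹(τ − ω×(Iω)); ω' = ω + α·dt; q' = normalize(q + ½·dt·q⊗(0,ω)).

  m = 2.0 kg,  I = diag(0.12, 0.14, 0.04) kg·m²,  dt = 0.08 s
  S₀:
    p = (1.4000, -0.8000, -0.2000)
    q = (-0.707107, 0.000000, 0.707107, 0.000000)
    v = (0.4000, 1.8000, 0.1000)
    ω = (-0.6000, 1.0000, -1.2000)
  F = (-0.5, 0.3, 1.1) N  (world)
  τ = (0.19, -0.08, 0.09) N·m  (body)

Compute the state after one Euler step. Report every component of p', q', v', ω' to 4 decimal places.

p' = (1.4320, -0.6560, -0.1920)
q' = (-0.7337, -0.0169, 0.6773, 0.0508)
v' = (0.3800, 1.8120, 0.1440)
ω' = (-0.5533, 0.9214, -0.9960)

a = F/m = (-0.2500, 0.1500, 0.5500)
p' = p + v·dt = (1.4320, -0.6560, -0.1920)
v + (F/m)dt = (0.3800, 1.8120, 0.1440)
gyro term ω×Iω = (0.1200, 0.0576, -0.0120)
(τ − ω×Iω)/I = (0.5833, -0.9829, 2.5500)
ω + α·dt = (-0.5533, 0.9214, -0.9960)
2q̇ = q⊗(0,ω) = (-0.7071070, -0.4242642, -0.7071070, 1.2727926)
q' = normalize(q + ½dt·q⊗(0,ω)) = (-0.7337, -0.0169, 0.6773, 0.0508)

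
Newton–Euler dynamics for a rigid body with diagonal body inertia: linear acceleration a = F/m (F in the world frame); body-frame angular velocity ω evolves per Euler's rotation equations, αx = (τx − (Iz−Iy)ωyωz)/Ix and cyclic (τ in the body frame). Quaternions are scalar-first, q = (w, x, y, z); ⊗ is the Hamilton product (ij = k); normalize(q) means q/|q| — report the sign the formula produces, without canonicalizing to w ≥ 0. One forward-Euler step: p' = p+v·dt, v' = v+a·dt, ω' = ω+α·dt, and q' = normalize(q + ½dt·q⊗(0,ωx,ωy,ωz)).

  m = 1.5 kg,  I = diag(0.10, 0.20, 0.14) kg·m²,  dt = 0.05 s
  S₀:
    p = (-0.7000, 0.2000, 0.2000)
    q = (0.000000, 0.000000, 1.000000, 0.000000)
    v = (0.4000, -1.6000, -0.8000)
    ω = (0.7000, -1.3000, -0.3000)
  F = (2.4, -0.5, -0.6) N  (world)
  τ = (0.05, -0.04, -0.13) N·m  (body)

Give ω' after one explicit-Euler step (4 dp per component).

ω×(Iω) gyroscopic = (-0.0234, 0.0084, -0.0910)
α = I⁻¹(τ − ω×Iω) = (0.7340, -0.2420, -0.2786)
ω' = ω + α·dt = (0.7367, -1.3121, -0.3139)

ω' = (0.7367, -1.3121, -0.3139)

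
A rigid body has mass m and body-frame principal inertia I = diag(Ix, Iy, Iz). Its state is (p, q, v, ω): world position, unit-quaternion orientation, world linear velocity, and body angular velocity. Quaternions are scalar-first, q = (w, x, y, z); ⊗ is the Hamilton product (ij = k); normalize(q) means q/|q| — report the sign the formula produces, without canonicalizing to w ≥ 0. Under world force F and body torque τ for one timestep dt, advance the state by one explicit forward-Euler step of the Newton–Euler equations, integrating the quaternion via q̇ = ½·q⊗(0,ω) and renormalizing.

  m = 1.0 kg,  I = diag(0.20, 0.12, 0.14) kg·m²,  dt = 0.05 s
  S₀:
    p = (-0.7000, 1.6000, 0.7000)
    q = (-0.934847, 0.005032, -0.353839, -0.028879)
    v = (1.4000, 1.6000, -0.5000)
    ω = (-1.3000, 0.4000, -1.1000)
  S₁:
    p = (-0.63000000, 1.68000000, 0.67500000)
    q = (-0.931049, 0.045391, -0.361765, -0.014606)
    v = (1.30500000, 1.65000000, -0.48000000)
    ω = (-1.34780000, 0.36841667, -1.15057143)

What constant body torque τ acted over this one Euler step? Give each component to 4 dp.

ω₁ − ω₀ = (-0.04780000, -0.03158333, -0.05057143)
ω₀×(Iω₀) = (-0.0088, 0.0858, 0.0416)
τ = I·(Δω/dt) + ω₀×(Iω₀) = (-0.2000, 0.0100, -0.1000)

τ = (-0.2000, 0.0100, -0.1000)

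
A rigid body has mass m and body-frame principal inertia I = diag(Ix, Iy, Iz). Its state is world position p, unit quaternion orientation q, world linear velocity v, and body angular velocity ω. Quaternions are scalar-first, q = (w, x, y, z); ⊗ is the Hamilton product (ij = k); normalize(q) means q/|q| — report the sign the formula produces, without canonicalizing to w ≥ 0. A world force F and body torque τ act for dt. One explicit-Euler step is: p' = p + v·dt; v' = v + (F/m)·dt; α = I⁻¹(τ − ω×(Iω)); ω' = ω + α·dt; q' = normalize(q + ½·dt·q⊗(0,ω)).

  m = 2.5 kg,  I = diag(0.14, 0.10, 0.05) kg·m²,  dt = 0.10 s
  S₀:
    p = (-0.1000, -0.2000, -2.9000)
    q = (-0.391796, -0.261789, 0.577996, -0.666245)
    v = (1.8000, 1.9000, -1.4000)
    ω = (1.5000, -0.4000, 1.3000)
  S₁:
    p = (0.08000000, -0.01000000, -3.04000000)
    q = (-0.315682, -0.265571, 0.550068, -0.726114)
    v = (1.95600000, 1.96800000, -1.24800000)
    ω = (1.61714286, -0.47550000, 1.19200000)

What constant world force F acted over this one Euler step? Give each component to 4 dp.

Δv = v₁−v₀ = (0.15600000, 0.06800000, 0.15200000)
applied force F = (3.9000, 1.7000, 3.8000)

F = (3.9000, 1.7000, 3.8000)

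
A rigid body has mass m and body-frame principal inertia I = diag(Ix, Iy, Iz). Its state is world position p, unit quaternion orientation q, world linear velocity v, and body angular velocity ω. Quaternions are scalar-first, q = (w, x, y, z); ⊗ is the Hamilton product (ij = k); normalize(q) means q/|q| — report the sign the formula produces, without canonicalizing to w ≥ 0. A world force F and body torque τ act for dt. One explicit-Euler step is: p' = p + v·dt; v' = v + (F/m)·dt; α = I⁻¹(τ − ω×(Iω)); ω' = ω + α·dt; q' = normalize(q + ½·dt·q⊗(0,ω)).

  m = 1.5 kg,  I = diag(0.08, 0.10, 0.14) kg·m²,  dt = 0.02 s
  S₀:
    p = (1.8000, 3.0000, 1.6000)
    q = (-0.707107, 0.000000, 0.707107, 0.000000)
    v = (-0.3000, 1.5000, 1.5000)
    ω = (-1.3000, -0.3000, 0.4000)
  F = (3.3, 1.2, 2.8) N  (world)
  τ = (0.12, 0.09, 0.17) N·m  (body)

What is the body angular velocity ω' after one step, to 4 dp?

ω' = (-1.2688, -0.2882, 0.4232)

angular accel α = (1.5600, 0.5880, 1.1586)
ω + α·dt = (-1.2688, -0.2882, 0.4232)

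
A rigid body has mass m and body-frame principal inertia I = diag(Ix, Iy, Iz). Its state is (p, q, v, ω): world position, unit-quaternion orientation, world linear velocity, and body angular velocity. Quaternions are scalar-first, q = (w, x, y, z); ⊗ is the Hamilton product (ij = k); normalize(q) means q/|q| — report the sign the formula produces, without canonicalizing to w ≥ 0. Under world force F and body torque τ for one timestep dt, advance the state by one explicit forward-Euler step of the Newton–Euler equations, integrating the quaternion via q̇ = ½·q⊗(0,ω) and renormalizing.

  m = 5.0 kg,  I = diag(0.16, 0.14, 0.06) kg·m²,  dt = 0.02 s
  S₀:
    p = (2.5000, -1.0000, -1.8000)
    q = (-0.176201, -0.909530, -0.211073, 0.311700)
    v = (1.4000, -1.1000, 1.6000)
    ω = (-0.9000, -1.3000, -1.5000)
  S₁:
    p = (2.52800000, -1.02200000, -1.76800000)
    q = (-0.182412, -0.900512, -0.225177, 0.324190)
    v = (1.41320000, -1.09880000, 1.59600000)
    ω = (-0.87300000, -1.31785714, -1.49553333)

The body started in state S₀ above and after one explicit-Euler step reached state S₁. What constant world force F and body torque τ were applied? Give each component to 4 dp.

Δω = ω₁−ω₀ = (0.02700000, -0.01785714, 0.00446667)
gyro term ω₀×Iω₀ = (-0.1560, 0.1350, -0.0234)
τ = I·(Δω/dt) + ω₀×(Iω₀) = (0.0600, 0.0100, -0.0100)
v₁ − v₀ = (0.01320000, 0.00120000, -0.00400000)
F = m·Δv/dt = (3.3000, 0.3000, -1.0000)

F = (3.3000, 0.3000, -1.0000)
τ = (0.0600, 0.0100, -0.0100)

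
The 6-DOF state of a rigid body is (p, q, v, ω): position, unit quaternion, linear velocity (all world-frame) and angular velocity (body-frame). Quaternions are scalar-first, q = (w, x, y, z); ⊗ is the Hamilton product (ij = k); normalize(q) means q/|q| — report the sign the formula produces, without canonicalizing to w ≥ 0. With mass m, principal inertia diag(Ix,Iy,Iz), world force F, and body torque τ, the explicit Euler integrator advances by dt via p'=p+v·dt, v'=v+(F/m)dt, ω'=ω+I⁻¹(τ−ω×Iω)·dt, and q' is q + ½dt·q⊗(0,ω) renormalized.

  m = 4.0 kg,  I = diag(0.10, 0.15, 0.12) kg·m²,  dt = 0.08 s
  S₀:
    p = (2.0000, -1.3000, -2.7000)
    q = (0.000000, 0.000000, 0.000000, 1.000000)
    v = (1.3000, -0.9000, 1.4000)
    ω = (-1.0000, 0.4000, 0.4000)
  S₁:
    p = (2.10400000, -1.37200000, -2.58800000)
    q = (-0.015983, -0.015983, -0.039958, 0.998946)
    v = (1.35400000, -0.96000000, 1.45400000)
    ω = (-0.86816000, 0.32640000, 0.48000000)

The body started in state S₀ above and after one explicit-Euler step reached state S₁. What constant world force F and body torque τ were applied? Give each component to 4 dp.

velocity change Δv = (0.05400000, -0.06000000, 0.05400000)
applied force F = (2.7000, -3.0000, 2.7000)
Δω = ω₁−ω₀ = (0.13184000, -0.07360000, 0.08000000)
gyro term ω₀×Iω₀ = (-0.0048, 0.0080, -0.0200)
applied torque τ = (0.1600, -0.1300, 0.1000)

F = (2.7000, -3.0000, 2.7000)
τ = (0.1600, -0.1300, 0.1000)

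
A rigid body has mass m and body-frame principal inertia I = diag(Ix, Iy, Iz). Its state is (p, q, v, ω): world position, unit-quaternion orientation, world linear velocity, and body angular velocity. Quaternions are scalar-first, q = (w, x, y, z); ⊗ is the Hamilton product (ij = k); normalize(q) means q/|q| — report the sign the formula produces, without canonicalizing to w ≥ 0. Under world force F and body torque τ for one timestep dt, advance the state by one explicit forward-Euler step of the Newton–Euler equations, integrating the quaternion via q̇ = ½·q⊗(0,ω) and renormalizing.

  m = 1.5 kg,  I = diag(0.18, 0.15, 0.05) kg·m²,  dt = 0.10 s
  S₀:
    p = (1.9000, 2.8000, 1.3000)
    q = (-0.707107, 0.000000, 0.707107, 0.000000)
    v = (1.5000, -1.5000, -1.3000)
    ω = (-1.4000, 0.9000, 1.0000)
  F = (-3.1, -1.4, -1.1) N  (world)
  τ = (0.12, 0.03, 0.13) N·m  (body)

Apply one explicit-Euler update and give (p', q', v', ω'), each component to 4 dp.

p' = (2.0500, 2.6500, 1.1700)
q' = (-0.7355, 0.0845, 0.6721, 0.0141)
v' = (1.2933, -1.5933, -1.3733)
ω' = (-1.2833, 1.0413, 1.1844)

a = F/m = (-2.0667, -0.9333, -0.7333)
p + v·dt = (2.0500, 2.6500, 1.1700)
new velocity v' = (1.2933, -1.5933, -1.3733)
gyro term ω×Iω = (-0.0900, -0.1820, 0.0378)
(τ − ω×Iω)/I = (1.1667, 1.4133, 1.8440)
ω + α·dt = (-1.2833, 1.0413, 1.1844)
2q̇ = q⊗(0,ω) = (-0.6363963, 1.6970568, -0.6363963, 0.2828428)
q' = normalize(q + ½dt·q⊗(0,ω)) = (-0.7355, 0.0845, 0.6721, 0.0141)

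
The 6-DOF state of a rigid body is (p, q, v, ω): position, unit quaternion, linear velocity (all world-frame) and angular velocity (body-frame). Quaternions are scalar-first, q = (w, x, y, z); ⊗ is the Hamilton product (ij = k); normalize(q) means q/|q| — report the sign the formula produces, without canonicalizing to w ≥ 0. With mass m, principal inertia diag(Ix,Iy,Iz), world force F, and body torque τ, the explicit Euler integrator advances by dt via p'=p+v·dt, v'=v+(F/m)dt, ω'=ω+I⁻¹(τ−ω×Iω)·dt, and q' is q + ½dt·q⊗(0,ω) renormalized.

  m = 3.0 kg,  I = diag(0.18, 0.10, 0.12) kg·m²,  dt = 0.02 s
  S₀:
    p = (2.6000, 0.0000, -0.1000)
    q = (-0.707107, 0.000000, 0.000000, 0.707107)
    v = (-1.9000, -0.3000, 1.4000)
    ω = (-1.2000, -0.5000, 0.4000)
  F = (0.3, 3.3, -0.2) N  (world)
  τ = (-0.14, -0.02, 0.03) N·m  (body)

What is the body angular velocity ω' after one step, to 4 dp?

(τ − ω×Iω)/I = (-0.7556, 0.0880, 0.6500)
new body rate ω' = (-1.2151, -0.4982, 0.4130)

ω' = (-1.2151, -0.4982, 0.4130)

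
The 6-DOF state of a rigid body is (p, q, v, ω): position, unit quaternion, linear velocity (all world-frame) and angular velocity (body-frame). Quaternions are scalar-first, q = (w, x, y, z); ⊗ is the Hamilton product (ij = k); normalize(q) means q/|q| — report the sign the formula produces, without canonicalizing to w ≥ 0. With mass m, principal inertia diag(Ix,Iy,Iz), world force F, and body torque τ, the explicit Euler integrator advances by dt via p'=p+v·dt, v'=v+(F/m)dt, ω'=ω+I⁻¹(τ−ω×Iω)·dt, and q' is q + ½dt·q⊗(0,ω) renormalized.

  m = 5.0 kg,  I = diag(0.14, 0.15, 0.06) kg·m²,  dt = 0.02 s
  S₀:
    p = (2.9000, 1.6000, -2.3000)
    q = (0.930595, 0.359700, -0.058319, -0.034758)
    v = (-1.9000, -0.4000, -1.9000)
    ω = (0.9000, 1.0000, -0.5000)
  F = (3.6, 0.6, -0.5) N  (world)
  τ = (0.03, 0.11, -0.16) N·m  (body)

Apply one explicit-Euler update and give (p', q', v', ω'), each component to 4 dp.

new position p' = (2.8620, 1.5920, -2.3380)
new velocity v' = (-1.8856, -0.3976, -1.9020)
(τ − ω×Iω)/I = (-0.1071, 0.9733, -2.8167)
ω + α·dt = (0.8979, 1.0195, -0.5563)
2q̇ = q⊗(0,ω) = (-0.2827900, 0.9014530, 1.0791628, -0.0531104)
q' = normalize(q + ½dt·q⊗(0,ω)) = (0.9277, 0.3687, -0.0475, -0.0353)

p' = (2.8620, 1.5920, -2.3380)
q' = (0.9277, 0.3687, -0.0475, -0.0353)
v' = (-1.8856, -0.3976, -1.9020)
ω' = (0.8979, 1.0195, -0.5563)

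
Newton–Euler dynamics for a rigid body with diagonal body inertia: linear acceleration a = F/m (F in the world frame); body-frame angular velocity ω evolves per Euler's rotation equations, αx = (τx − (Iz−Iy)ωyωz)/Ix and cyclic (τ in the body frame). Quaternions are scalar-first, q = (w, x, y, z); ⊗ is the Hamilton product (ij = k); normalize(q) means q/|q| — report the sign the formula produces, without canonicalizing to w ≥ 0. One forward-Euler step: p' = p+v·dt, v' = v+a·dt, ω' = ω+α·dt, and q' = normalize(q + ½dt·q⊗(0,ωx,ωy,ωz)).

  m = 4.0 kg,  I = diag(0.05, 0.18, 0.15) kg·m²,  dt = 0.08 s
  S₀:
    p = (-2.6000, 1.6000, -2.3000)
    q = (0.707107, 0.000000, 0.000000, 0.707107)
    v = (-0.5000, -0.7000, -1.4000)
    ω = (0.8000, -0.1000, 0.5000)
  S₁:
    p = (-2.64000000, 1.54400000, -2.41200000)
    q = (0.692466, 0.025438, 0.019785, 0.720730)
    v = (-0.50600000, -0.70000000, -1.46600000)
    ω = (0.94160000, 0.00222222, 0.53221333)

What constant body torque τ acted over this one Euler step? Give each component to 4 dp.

Δω = ω₁−ω₀ = (0.14160000, 0.10222222, 0.03221333)
ω₀×(Iω₀) = (0.0015, -0.0400, -0.0104)
τ = I·(Δω/dt) + ω₀×(Iω₀) = (0.0900, 0.1900, 0.0500)

τ = (0.0900, 0.1900, 0.0500)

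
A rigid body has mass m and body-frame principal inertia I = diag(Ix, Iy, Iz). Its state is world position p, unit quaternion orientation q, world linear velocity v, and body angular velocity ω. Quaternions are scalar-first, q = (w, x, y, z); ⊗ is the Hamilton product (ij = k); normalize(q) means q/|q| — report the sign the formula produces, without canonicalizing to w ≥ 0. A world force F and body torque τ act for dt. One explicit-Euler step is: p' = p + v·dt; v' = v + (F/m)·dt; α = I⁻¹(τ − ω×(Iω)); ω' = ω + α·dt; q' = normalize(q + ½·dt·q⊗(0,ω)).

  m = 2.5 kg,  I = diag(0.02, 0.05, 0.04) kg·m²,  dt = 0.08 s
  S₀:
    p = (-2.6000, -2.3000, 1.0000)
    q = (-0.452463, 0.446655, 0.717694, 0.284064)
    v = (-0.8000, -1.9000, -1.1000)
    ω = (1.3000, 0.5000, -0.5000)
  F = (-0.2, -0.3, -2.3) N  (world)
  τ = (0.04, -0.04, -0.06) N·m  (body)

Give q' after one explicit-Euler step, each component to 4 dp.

2q̇ = q⊗(0,ω) = (-0.7974665, -1.0890809, 0.3663792, -0.4834432)
updated quaternion q' = (-0.4835, 0.4024, 0.7311, 0.2643)

q' = (-0.4835, 0.4024, 0.7311, 0.2643)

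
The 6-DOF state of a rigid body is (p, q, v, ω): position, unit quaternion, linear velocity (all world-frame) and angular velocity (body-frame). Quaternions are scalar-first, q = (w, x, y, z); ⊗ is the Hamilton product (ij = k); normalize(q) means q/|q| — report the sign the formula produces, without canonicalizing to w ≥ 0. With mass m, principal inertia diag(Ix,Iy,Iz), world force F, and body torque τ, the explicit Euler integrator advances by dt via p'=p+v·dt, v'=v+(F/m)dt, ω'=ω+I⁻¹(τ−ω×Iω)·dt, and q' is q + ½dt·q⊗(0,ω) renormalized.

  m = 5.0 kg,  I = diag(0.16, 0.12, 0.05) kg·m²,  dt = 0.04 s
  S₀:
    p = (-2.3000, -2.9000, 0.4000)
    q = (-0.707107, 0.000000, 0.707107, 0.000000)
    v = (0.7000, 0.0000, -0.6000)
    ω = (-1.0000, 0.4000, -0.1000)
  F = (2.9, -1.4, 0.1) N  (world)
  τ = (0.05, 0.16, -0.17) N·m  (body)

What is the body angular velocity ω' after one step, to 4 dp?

ω' = (-0.9882, 0.4497, -0.2488)

ω×(Iω) gyroscopic = (0.0028, 0.0110, 0.0160)
(τ − ω×Iω)/I = (0.2950, 1.2417, -3.7200)
new body rate ω' = (-0.9882, 0.4497, -0.2488)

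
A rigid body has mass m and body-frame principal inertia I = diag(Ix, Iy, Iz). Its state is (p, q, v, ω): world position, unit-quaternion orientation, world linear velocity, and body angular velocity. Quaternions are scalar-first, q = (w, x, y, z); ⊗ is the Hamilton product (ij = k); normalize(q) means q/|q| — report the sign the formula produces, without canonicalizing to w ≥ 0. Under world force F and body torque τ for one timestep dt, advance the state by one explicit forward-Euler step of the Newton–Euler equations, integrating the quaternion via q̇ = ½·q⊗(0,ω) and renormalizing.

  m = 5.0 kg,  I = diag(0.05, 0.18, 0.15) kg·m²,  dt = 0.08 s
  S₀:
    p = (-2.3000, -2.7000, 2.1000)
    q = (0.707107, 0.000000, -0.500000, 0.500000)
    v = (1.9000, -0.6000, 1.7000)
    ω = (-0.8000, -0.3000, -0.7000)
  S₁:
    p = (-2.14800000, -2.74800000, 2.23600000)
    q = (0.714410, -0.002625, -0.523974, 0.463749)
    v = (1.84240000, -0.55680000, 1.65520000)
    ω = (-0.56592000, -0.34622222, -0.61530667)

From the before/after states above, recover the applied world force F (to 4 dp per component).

F = (-3.6000, 2.7000, -2.8000)

v₁ − v₀ = (-0.05760000, 0.04320000, -0.04480000)
applied force F = (-3.6000, 2.7000, -2.8000)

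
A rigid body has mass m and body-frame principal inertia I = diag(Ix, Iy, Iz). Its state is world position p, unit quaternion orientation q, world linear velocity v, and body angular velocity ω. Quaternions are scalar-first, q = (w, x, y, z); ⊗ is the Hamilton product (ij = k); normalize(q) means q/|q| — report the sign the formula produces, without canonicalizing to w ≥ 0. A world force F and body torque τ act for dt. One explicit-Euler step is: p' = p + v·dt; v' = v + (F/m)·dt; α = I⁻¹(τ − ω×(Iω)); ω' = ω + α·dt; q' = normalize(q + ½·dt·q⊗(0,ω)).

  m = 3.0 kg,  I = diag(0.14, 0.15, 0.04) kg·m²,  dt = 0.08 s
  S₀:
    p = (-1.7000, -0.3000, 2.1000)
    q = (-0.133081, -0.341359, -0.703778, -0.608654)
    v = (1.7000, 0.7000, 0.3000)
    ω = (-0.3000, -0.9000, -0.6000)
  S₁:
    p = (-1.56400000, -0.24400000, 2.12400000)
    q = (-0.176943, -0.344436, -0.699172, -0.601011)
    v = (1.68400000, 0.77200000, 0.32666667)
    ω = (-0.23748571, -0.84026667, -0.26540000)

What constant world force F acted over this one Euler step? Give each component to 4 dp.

velocity change Δv = (-0.01600000, 0.07200000, 0.02666667)
applied force F = (-0.6000, 2.7000, 1.0000)

F = (-0.6000, 2.7000, 1.0000)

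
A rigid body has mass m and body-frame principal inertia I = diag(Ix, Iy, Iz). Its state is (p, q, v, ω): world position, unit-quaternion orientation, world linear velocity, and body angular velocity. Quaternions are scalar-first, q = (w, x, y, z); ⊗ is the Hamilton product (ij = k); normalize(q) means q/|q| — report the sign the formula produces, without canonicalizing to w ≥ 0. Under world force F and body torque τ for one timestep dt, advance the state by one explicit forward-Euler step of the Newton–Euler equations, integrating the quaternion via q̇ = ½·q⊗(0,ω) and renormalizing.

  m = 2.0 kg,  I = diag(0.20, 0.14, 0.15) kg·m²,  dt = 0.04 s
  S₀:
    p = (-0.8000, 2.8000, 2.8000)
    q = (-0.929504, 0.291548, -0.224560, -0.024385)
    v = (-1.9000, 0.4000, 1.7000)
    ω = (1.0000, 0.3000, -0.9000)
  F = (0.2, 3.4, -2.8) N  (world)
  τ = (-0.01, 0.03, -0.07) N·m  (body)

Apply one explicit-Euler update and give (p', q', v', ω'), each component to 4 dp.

p' = (-0.8760, 2.8160, 2.8680)
q' = (-0.9341, 0.2770, -0.2253, -0.0014)
v' = (-1.8960, 0.4680, 1.6440)
ω' = (0.9985, 0.3214, -0.9139)

a = F/m = (0.1000, 1.7000, -1.4000)
p + v·dt = (-0.8760, 2.8160, 2.8680)
v + (F/m)dt = (-1.8960, 0.4680, 1.6440)
precession coupling ω×(Iω) = (-0.0027, -0.0450, -0.0180)
(τ − ω×Iω)/I = (-0.0365, 0.5357, -0.3467)
ω + α·dt = (0.9985, 0.3214, -0.9139)
q⊗(0,ω) = (-0.2461265, -0.7200845, -0.0408430, 1.1485780)
q + ½dt·q⊗(0,ω), renormalized = (-0.9341, 0.2770, -0.2253, -0.0014)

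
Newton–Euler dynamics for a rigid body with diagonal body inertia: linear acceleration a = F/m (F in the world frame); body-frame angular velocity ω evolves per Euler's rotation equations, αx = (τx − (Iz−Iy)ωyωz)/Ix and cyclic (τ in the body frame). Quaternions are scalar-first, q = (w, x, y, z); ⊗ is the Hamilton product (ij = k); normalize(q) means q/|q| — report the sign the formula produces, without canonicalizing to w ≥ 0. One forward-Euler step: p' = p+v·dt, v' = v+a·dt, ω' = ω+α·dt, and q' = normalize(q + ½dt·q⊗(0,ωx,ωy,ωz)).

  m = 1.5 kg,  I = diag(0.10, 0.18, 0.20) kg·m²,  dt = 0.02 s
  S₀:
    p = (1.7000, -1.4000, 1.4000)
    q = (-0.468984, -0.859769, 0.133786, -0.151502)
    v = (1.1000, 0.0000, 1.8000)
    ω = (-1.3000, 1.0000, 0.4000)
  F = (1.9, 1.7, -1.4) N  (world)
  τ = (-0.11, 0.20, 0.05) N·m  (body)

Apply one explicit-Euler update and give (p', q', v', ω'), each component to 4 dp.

p' = (1.7220, -1.4000, 1.4360)
q' = (-0.4808, -0.8515, 0.1345, -0.1602)
v' = (1.1253, 0.0227, 1.7813)
ω' = (-1.3236, 1.0164, 0.4154)

p + v·dt = (1.7220, -1.4000, 1.4360)
new velocity v' = (1.1253, 0.0227, 1.7813)
precession coupling ω×(Iω) = (0.0080, 0.0520, -0.1040)
(τ − ω×Iω)/I = (-1.1800, 0.8222, 0.7700)
ω' = ω + α·dt = (-1.3236, 1.0164, 0.4154)
2q̇ = q⊗(0,ω) = (-1.1908849, 0.8146956, 0.0718762, -0.8734408)
q' = normalize(q + ½dt·q⊗(0,ω)) = (-0.4808, -0.8515, 0.1345, -0.1602)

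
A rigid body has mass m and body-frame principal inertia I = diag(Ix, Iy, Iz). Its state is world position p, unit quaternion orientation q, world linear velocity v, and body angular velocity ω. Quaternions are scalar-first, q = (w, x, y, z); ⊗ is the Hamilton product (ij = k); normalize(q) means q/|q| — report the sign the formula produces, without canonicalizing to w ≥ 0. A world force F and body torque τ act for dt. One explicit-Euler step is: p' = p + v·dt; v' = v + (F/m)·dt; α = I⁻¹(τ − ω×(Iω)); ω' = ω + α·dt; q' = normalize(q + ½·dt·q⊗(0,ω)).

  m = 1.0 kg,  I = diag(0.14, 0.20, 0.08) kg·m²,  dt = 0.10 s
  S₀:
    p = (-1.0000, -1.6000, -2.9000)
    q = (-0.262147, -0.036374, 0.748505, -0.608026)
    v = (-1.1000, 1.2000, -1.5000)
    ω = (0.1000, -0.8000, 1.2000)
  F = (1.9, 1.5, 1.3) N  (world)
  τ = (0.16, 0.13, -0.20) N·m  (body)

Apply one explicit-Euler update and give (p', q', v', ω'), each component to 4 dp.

precession coupling ω×(Iω) = (0.1152, 0.0072, -0.0048)
(τ − ω×Iω)/I = (0.3200, 0.6140, -2.4400)
new body rate ω' = (0.1320, -0.7386, 0.9560)
Hamilton product q⊗(0,ω) = (1.3320726, 0.3855705, 0.1925638, -0.3603277)
updated quaternion q' = (-0.1950, -0.0171, 0.7562, -0.6244)
new position p' = (-1.1100, -1.4800, -3.0500)
new velocity v' = (-0.9100, 1.3500, -1.3700)

p' = (-1.1100, -1.4800, -3.0500)
q' = (-0.1950, -0.0171, 0.7562, -0.6244)
v' = (-0.9100, 1.3500, -1.3700)
ω' = (0.1320, -0.7386, 0.9560)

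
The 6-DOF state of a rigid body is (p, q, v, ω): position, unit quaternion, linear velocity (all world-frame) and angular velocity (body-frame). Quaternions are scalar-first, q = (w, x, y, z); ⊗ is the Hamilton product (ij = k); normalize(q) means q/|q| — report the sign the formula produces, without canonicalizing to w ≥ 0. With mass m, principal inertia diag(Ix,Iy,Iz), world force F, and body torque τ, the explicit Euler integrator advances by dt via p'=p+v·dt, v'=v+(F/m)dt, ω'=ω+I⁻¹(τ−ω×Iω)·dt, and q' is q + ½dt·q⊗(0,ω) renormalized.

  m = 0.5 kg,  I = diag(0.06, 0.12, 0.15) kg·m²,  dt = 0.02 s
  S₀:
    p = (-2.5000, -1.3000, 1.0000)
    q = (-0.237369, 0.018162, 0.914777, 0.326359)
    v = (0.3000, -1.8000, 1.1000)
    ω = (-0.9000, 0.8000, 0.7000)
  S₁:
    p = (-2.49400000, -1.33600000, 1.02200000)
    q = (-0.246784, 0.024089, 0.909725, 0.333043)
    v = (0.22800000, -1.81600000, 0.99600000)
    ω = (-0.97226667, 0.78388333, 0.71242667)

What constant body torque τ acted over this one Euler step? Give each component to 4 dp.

τ = (-0.2000, -0.0400, 0.0500)

Δω = ω₁−ω₀ = (-0.07226667, -0.01611667, 0.01242667)
precession coupling = (0.0168, 0.0567, -0.0432)
applied torque τ = (-0.2000, -0.0400, 0.0500)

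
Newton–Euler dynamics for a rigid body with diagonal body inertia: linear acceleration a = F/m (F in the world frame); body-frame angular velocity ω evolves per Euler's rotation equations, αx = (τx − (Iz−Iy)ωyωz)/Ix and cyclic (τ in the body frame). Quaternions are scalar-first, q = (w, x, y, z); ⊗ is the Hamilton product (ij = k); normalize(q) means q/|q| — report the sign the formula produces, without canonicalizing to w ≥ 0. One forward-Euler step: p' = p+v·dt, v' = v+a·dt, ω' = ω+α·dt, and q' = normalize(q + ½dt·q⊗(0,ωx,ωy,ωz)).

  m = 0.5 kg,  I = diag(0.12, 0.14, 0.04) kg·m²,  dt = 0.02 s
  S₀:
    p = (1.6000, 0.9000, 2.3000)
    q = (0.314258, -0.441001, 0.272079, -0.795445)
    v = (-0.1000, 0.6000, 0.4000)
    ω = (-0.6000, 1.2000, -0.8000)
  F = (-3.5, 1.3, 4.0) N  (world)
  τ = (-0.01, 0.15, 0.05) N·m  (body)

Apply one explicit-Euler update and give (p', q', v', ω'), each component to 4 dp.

angular accel α = (-0.8833, 0.7971, 1.6100)
ω + α·dt = (-0.6177, 1.2159, -0.7678)
q⊗(0,ω) = (-1.2274514, 0.5483160, 0.5015758, -0.6173602)
updated quaternion q' = (0.3019, -0.4355, 0.2771, -0.8015)
p + v·dt = (1.5980, 0.9120, 2.3080)
v + (F/m)dt = (-0.2400, 0.6520, 0.5600)

p' = (1.5980, 0.9120, 2.3080)
q' = (0.3019, -0.4355, 0.2771, -0.8015)
v' = (-0.2400, 0.6520, 0.5600)
ω' = (-0.6177, 1.2159, -0.7678)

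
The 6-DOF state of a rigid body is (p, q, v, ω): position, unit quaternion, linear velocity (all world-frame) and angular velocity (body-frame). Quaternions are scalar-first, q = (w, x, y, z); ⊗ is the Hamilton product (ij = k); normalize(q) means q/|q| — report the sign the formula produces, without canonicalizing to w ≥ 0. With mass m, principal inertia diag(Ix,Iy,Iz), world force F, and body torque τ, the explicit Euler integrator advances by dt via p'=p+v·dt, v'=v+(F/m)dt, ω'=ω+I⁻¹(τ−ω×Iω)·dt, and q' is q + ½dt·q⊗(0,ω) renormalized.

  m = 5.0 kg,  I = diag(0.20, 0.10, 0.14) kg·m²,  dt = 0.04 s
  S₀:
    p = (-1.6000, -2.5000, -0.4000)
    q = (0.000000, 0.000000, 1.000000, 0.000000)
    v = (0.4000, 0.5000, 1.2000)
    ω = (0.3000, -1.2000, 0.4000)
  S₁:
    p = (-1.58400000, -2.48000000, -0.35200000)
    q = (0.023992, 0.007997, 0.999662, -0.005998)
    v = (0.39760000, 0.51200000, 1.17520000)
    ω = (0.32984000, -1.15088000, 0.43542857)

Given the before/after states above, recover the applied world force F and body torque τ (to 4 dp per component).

F = (-0.3000, 1.5000, -3.1000)
τ = (0.1300, 0.1300, 0.1600)

v₁ − v₀ = (-0.00240000, 0.01200000, -0.02480000)
applied force F = (-0.3000, 1.5000, -3.1000)
ω₁ − ω₀ = (0.02984000, 0.04912000, 0.03542857)
ω₀×(Iω₀) = (-0.0192, 0.0072, 0.0360)
I·α + gyro = (0.1300, 0.1300, 0.1600)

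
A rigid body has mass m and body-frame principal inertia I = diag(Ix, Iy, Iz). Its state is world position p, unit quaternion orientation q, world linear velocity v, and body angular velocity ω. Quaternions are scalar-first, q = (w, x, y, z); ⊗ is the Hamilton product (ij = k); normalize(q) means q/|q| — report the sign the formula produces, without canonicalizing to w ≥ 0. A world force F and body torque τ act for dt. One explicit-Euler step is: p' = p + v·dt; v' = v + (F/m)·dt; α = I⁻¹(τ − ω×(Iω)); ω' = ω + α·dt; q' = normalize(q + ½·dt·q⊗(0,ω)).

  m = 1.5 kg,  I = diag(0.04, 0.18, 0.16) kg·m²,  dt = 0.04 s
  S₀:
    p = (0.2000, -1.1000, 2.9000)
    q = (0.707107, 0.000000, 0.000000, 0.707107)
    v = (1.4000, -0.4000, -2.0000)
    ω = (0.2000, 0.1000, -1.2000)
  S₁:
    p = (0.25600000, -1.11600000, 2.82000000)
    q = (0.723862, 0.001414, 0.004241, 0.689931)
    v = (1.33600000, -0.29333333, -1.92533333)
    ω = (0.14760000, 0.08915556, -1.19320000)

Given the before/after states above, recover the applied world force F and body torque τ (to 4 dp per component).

ω₁ − ω₀ = (-0.05240000, -0.01084444, 0.00680000)
τ = I·(Δω/dt) + ω₀×(Iω₀) = (-0.0500, -0.0200, 0.0300)
velocity change Δv = (-0.06400000, 0.10666667, 0.07466667)
F = m·Δv/dt = (-2.4000, 4.0000, 2.8000)

F = (-2.4000, 4.0000, 2.8000)
τ = (-0.0500, -0.0200, 0.0300)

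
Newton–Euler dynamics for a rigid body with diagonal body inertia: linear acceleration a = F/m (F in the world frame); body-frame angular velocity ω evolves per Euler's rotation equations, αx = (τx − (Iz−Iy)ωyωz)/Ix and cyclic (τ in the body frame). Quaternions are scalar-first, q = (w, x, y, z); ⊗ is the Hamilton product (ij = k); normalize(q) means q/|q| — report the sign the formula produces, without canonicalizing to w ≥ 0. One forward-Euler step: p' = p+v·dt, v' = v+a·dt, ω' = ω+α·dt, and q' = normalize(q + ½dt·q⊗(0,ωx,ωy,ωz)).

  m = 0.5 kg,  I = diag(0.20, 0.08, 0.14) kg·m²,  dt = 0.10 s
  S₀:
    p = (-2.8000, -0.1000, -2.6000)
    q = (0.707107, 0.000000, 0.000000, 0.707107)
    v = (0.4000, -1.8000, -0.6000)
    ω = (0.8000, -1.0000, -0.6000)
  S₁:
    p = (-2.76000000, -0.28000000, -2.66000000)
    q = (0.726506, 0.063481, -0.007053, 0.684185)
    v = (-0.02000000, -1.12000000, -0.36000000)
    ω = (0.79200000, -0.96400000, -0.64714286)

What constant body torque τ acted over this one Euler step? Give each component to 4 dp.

τ = (0.0200, 0.0000, 0.0300)

Δω = ω₁−ω₀ = (-0.00800000, 0.03600000, -0.04714286)
τ = I·(Δω/dt) + ω₀×(Iω₀) = (0.0200, 0.0000, 0.0300)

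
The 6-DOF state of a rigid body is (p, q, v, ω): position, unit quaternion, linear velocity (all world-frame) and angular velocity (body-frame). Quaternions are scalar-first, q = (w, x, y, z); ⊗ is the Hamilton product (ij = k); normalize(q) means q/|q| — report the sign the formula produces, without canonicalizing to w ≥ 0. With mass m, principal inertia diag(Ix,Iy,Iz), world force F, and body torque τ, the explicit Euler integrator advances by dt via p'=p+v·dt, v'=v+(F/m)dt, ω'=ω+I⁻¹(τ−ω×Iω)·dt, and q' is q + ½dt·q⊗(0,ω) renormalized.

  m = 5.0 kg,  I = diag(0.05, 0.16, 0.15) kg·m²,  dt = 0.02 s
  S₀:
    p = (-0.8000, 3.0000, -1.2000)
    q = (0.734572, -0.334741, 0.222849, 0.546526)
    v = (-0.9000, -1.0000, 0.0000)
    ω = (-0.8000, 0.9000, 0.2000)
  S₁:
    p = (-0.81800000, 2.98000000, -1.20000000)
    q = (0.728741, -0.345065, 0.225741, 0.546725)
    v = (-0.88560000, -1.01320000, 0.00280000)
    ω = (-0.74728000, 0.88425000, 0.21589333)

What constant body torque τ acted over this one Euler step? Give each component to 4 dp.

Δω = ω₁−ω₀ = (0.05272000, -0.01575000, 0.01589333)
ω₀×(Iω₀) = (-0.0018, 0.0160, -0.0792)
I·α + gyro = (0.1300, -0.1100, 0.0400)

τ = (0.1300, -0.1100, 0.0400)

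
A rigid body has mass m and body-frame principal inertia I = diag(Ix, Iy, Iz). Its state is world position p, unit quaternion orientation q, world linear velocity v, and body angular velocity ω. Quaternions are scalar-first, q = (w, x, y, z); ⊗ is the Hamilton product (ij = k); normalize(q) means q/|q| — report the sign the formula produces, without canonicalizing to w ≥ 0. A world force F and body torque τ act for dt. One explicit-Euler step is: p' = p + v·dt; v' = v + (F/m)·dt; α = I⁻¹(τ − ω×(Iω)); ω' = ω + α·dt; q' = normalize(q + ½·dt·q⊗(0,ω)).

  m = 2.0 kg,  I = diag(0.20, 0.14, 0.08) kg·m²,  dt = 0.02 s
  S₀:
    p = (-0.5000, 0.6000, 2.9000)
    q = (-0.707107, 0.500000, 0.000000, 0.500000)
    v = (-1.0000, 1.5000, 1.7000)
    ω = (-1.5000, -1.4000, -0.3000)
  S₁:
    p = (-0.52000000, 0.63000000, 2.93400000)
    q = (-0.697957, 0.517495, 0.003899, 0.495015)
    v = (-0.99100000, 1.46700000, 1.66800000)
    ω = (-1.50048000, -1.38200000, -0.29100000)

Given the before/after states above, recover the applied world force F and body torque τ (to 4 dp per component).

F = (0.9000, -3.3000, -3.2000)
τ = (-0.0300, 0.1800, -0.0900)

rate change Δω = (-0.00048000, 0.01800000, 0.00900000)
applied torque τ = (-0.0300, 0.1800, -0.0900)
v₁ − v₀ = (0.00900000, -0.03300000, -0.03200000)
m·(v₁−v₀)/dt = (0.9000, -3.3000, -3.2000)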